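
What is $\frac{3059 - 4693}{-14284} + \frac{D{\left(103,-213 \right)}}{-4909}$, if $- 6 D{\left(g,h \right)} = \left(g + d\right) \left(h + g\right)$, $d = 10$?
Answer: $- \frac{32355571}{105180234} \approx -0.30762$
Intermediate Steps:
$D{\left(g,h \right)} = - \frac{\left(10 + g\right) \left(g + h\right)}{6}$ ($D{\left(g,h \right)} = - \frac{\left(g + 10\right) \left(h + g\right)}{6} = - \frac{\left(10 + g\right) \left(g + h\right)}{6}$)
$\frac{3059 - 4693}{-14284} + \frac{D{\left(103,-213 \right)}}{-4909} = \frac{3059 - 4693}{-14284} + \frac{\left(- \frac{5}{3}\right) 103 - -355 - \frac{103^{2}}{6} - \frac{103}{6} \left(-213\right)}{-4909} = \left(3059 - 4693\right) \left(- \frac{1}{14284}\right) + \left(- \frac{515}{3} + 355 - \frac{10609}{6} + \frac{7313}{2}\right) \left(- \frac{1}{4909}\right) = \left(-1634\right) \left(- \frac{1}{14284}\right) + \left(- \frac{515}{3} + 355 - \frac{10609}{6} + \frac{7313}{2}\right) \left(- \frac{1}{4909}\right) = \frac{817}{7142} + \frac{6215}{3} \left(- \frac{1}{4909}\right) = \frac{817}{7142} - \frac{6215}{14727} = - \frac{32355571}{105180234}$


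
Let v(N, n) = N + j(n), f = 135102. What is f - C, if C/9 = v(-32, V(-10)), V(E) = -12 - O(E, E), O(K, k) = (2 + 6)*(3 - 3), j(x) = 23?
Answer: 135183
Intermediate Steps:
O(K, k) = 0 (O(K, k) = 8*0 = 0)
V(E) = -12 (V(E) = -12 - 1*0 = -12 + 0 = -12)
v(N, n) = 23 + N (v(N, n) = N + 23 = 23 + N)
C = -81 (C = 9*(23 - 32) = 9*(-9) = -81)
f - C = 135102 - 1*(-81) = 135102 + 81 = 135183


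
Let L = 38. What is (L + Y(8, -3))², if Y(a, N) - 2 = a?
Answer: 2304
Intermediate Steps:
Y(a, N) = 2 + a
(L + Y(8, -3))² = (38 + (2 + 8))² = (38 + 10)² = 48² = 2304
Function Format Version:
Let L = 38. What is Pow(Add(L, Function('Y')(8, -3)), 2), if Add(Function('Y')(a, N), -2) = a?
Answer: 2304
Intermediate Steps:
Function('Y')(a, N) = Add(2, a)
Pow(Add(L, Function('Y')(8, -3)), 2) = Pow(Add(38, Add(2, 8)), 2) = Pow(Add(38, 10), 2) = Pow(48, 2) = 2304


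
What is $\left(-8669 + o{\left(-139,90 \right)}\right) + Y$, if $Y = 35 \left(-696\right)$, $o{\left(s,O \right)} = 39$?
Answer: $-32990$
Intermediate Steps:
$Y = -24360$
$\left(-8669 + o{\left(-139,90 \right)}\right) + Y = \left(-8669 + 39\right) - 24360 = -8630 - 24360 = -32990$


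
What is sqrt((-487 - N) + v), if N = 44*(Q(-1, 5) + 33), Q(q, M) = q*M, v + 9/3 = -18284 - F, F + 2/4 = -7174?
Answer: I*sqrt(51326)/2 ≈ 113.28*I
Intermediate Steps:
F = -14349/2 (F = -1/2 - 7174 = -14349/2 ≈ -7174.5)
v = -22225/2 (v = -3 + (-18284 - 1*(-14349/2)) = -3 + (-18284 + 14349/2) = -3 - 22219/2 = -22225/2 ≈ -11113.)
Q(q, M) = M*q
N = 1232 (N = 44*(5*(-1) + 33) = 44*(-5 + 33) = 44*28 = 1232)
sqrt((-487 - N) + v) = sqrt((-487 - 1*1232) - 22225/2) = sqrt((-487 - 1232) - 22225/2) = sqrt(-1719 - 22225/2) = sqrt(-25663/2) = I*sqrt(51326)/2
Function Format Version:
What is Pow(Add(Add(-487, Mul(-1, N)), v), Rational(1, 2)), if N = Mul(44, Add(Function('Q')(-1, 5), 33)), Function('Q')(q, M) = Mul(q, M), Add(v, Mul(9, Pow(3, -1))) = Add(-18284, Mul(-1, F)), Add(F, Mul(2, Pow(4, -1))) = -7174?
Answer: Mul(Rational(1, 2), I, Pow(51326, Rational(1, 2))) ≈ Mul(113.28, I)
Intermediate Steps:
F = Rational(-14349, 2) (F = Add(Rational(-1, 2), -7174) = Rational(-14349, 2) ≈ -7174.5)
v = Rational(-22225, 2) (v = Add(-3, Add(-18284, Mul(-1, Rational(-14349, 2)))) = Add(-3, Add(-18284, Rational(14349, 2))) = Add(-3, Rational(-22219, 2)) = Rational(-22225, 2) ≈ -11113.)
Function('Q')(q, M) = Mul(M, q)
N = 1232 (N = Mul(44, Add(Mul(5, -1), 33)) = Mul(44, Add(-5, 33)) = Mul(44, 28) = 1232)
Pow(Add(Add(-487, Mul(-1, N)), v), Rational(1, 2)) = Pow(Add(Add(-487, Mul(-1, 1232)), Rational(-22225, 2)), Rational(1, 2)) = Pow(Add(Add(-487, -1232), Rational(-22225, 2)), Rational(1, 2)) = Pow(Add(-1719, Rational(-22225, 2)), Rational(1, 2)) = Pow(Rational(-25663, 2), Rational(1, 2)) = Mul(Rational(1, 2), I, Pow(51326, Rational(1, 2)))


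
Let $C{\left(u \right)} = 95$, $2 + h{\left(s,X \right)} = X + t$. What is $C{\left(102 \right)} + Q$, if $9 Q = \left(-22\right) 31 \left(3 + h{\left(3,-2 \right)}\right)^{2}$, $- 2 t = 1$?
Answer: $- \frac{151}{2} \approx -75.5$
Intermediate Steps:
$t = - \frac{1}{2}$ ($t = \left(- \frac{1}{2}\right) 1 = - \frac{1}{2} \approx -0.5$)
$h{\left(s,X \right)} = - \frac{5}{2} + X$ ($h{\left(s,X \right)} = -2 + \left(X - \frac{1}{2}\right) = -2 + \left(- \frac{1}{2} + X\right) = - \frac{5}{2} + X$)
$Q = - \frac{341}{2}$ ($Q = \frac{\left(-22\right) 31 \left(3 - \frac{9}{2}\right)^{2}}{9} = \frac{\left(-682\right) \left(3 - \frac{9}{2}\right)^{2}}{9} = \frac{\left(-682\right) \left(- \frac{3}{2}\right)^{2}}{9} = \frac{\left(-682\right) \frac{9}{4}}{9} = \frac{1}{9} \left(- \frac{3069}{2}\right) = - \frac{341}{2} \approx -170.5$)
$C{\left(102 \right)} + Q = 95 - \frac{341}{2} = - \frac{151}{2}$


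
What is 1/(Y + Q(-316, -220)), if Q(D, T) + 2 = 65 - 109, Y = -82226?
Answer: -1/82272 ≈ -1.2155e-5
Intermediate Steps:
Q(D, T) = -46 (Q(D, T) = -2 + (65 - 109) = -2 - 44 = -46)
1/(Y + Q(-316, -220)) = 1/(-82226 - 46) = 1/(-82272) = -1/82272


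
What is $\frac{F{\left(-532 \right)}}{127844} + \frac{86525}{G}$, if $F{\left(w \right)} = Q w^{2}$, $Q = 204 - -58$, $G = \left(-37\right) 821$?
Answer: $\frac{560365587619}{970879297} \approx 577.17$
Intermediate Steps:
$G = -30377$
$Q = 262$ ($Q = 204 + 58 = 262$)
$F{\left(w \right)} = 262 w^{2}$
$\frac{F{\left(-532 \right)}}{127844} + \frac{86525}{G} = \frac{262 \left(-532\right)^{2}}{127844} + \frac{86525}{-30377} = 262 \cdot 283024 \cdot \frac{1}{127844} + 86525 \left(- \frac{1}{30377}\right) = 74152288 \cdot \frac{1}{127844} - \frac{86525}{30377} = \frac{18538072}{31961} - \frac{86525}{30377} = \frac{560365587619}{970879297}$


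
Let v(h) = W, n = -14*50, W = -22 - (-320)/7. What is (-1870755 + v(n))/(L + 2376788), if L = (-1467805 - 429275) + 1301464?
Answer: -13095119/12468204 ≈ -1.0503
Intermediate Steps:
W = 166/7 (W = -22 - (-320)/7 = -22 - 16*(-20/7) = -22 + 320/7 = 166/7 ≈ 23.714)
L = -595616 (L = -1897080 + 1301464 = -595616)
n = -700
v(h) = 166/7
(-1870755 + v(n))/(L + 2376788) = (-1870755 + 166/7)/(-595616 + 2376788) = -13095119/7/1781172 = -13095119/7*1/1781172 = -13095119/12468204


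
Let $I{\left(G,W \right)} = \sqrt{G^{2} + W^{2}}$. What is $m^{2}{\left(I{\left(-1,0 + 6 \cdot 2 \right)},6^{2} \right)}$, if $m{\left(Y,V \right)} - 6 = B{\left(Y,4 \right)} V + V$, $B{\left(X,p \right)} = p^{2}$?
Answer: $381924$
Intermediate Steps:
$m{\left(Y,V \right)} = 6 + 17 V$ ($m{\left(Y,V \right)} = 6 + \left(4^{2} V + V\right) = 6 + \left(16 V + V\right) = 6 + 17 V$)
$m^{2}{\left(I{\left(-1,0 + 6 \cdot 2 \right)},6^{2} \right)} = \left(6 + 17 \cdot 6^{2}\right)^{2} = \left(6 + 17 \cdot 36\right)^{2} = \left(6 + 612\right)^{2} = 618^{2} = 381924$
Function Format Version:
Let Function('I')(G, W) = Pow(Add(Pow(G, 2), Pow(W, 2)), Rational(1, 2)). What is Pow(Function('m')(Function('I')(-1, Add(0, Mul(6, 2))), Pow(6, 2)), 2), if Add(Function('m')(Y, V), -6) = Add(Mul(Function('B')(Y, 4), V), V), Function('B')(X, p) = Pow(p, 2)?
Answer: 381924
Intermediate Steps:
Function('m')(Y, V) = Add(6, Mul(17, V)) (Function('m')(Y, V) = Add(6, Add(Mul(Pow(4, 2), V), V)) = Add(6, Add(Mul(16, V), V)) = Add(6, Mul(17, V)))
Pow(Function('m')(Function('I')(-1, Add(0, Mul(6, 2))), Pow(6, 2)), 2) = Pow(Add(6, Mul(17, Pow(6, 2))), 2) = Pow(Add(6, Mul(17, 36)), 2) = Pow(Add(6, 612), 2) = Pow(618, 2) = 381924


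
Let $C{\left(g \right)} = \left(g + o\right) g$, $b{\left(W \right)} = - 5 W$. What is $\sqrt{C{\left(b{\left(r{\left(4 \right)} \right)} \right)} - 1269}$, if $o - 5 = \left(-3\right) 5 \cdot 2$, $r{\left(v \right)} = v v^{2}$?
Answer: $\sqrt{109131} \approx 330.35$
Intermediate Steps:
$r{\left(v \right)} = v^{3}$
$o = -25$ ($o = 5 + \left(-3\right) 5 \cdot 2 = 5 - 30 = -25$)
$C{\left(g \right)} = g \left(-25 + g\right)$ ($C{\left(g \right)} = \left(g - 25\right) g = \left(-25 + g\right) g = g \left(-25 + g\right)$)
$\sqrt{C{\left(b{\left(r{\left(4 \right)} \right)} \right)} - 1269} = \sqrt{- 5 \cdot 4^{3} \left(-25 - 5 \cdot 4^{3}\right) - 1269} = \sqrt{\left(-5\right) 64 \left(-25 - 320\right) - 1269} = \sqrt{- 320 \left(-25 - 320\right) - 1269} = \sqrt{\left(-320\right) \left(-345\right) - 1269} = \sqrt{110400 - 1269} = \sqrt{109131}$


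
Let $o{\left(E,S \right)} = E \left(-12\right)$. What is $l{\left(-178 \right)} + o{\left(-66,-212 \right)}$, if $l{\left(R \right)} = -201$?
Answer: $591$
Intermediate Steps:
$o{\left(E,S \right)} = - 12 E$
$l{\left(-178 \right)} + o{\left(-66,-212 \right)} = -201 - -792 = -201 + 792 = 591$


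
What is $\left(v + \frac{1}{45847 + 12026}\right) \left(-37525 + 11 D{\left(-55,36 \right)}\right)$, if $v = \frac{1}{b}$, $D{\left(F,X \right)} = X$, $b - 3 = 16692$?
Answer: $- \frac{922878424}{322063245} \approx -2.8655$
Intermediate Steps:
$b = 16695$ ($b = 3 + 16692 = 16695$)
$v = \frac{1}{16695} \approx 5.9898 \cdot 10^{-5}$
$\left(v + \frac{1}{45847 + 12026}\right) \left(-37525 + 11 D{\left(-55,36 \right)}\right) = \left(\frac{1}{16695} + \frac{1}{45847 + 12026}\right) \left(-37525 + 11 \cdot 36\right) = \left(\frac{1}{16695} + \frac{1}{57873}\right) \left(-37525 + 396\right) = \left(\frac{1}{16695} + \frac{1}{57873}\right) \left(-37129\right) = \frac{24856}{322063245} \left(-37129\right) = - \frac{922878424}{322063245}$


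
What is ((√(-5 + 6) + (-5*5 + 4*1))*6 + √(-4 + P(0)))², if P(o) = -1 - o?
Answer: (-120 + I*√5)² ≈ 14395.0 - 536.66*I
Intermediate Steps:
((√(-5 + 6) + (-5*5 + 4*1))*6 + √(-4 + P(0)))² = ((√(-5 + 6) + (-5*5 + 4*1))*6 + √(-4 + (-1 - 1*0)))² = ((√1 + (-25 + 4))*6 + √(-4 + (-1 + 0)))² = ((1 - 21)*6 + √(-4 - 1))² = (-20*6 + √(-5))² = (-120 + I*√5)²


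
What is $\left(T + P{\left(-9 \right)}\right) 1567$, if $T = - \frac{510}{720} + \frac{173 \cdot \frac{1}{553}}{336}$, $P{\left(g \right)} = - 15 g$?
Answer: $\frac{39100785313}{185808} \approx 2.1044 \cdot 10^{5}$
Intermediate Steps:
$T = - \frac{131441}{185808}$ ($T = \left(-510\right) \frac{1}{720} + 173 \cdot \frac{1}{553} \cdot \frac{1}{336} = - \frac{17}{24} + \frac{173}{553} \cdot \frac{1}{336} = - \frac{17}{24} + \frac{173}{185808} = - \frac{131441}{185808} \approx -0.7074$)
$\left(T + P{\left(-9 \right)}\right) 1567 = \left(- \frac{131441}{185808} - -135\right) 1567 = \left(- \frac{131441}{185808} + 135\right) 1567 = \frac{24952639}{185808} \cdot 1567 = \frac{39100785313}{185808}$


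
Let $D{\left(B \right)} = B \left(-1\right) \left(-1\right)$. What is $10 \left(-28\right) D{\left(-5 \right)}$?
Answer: $1400$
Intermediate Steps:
$D{\left(B \right)} = B$ ($D{\left(B \right)} = - B \left(-1\right) = B$)
$10 \left(-28\right) D{\left(-5 \right)} = 10 \left(-28\right) \left(-5\right) = \left(-280\right) \left(-5\right) = 1400$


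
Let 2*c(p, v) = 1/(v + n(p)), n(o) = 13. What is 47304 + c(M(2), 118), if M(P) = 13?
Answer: 12393649/262 ≈ 47304.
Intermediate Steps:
c(p, v) = 1/(2*(13 + v)) (c(p, v) = 1/(2*(v + 13)) = 1/(2*(13 + v)))
47304 + c(M(2), 118) = 47304 + 1/(2*(13 + 118)) = 47304 + (½)/131 = 47304 + (½)*(1/131) = 47304 + 1/262 = 12393649/262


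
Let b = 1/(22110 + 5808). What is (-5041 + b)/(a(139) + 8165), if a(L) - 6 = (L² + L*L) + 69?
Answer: -140734637/1308851676 ≈ -0.10753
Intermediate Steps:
a(L) = 75 + 2*L² (a(L) = 6 + ((L² + L*L) + 69) = 6 + ((L² + L²) + 69) = 6 + (2*L² + 69) = 6 + (69 + 2*L²) = 75 + 2*L²)
b = 1/27918 ≈ 3.5819e-5
(-5041 + b)/(a(139) + 8165) = (-5041 + 1/27918)/((75 + 2*139²) + 8165) = -140734637/(27918*((75 + 2*19321) + 8165)) = -140734637/(27918*((75 + 38642) + 8165)) = -140734637/(27918*(38717 + 8165)) = -140734637/27918/46882 = -140734637/27918*1/46882 = -140734637/1308851676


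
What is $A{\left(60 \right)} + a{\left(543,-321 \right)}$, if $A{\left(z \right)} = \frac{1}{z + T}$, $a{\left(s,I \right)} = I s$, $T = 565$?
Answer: $- \frac{108939374}{625} \approx -1.743 \cdot 10^{5}$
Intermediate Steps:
$A{\left(z \right)} = \frac{1}{565 + z}$ ($A{\left(z \right)} = \frac{1}{z + 565} = \frac{1}{565 + z}$)
$A{\left(60 \right)} + a{\left(543,-321 \right)} = \frac{1}{565 + 60} - 174303 = \frac{1}{625} - 174303 = - \frac{108939374}{625}$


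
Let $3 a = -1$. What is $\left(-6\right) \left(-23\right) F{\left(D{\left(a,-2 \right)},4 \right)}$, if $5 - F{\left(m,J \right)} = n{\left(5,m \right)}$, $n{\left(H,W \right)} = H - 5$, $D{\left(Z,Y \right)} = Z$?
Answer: $690$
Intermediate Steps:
$a = - \frac{1}{3}$ ($a = \frac{1}{3} \left(-1\right) = - \frac{1}{3} \approx -0.33333$)
$n{\left(H,W \right)} = -5 + H$ ($n{\left(H,W \right)} = H - 5 = -5 + H$)
$F{\left(m,J \right)} = 5$ ($F{\left(m,J \right)} = 5 - \left(-5 + 5\right) = 5 - 0 = 5 + 0 = 5$)
$\left(-6\right) \left(-23\right) F{\left(D{\left(a,-2 \right)},4 \right)} = \left(-6\right) \left(-23\right) 5 = 138 \cdot 5 = 690$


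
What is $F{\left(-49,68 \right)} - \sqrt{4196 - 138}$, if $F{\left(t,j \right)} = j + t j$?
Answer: $-3264 - \sqrt{4058} \approx -3327.7$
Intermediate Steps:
$F{\left(t,j \right)} = j + j t$
$F{\left(-49,68 \right)} - \sqrt{4196 - 138} = 68 \left(1 - 49\right) - \sqrt{4196 - 138} = 68 \left(-48\right) - \sqrt{4058} = -3264 - \sqrt{4058}$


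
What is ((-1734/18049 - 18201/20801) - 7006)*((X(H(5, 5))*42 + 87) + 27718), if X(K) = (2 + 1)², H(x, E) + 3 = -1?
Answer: -74140396531741691/375437249 ≈ -1.9748e+8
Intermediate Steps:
H(x, E) = -4 (H(x, E) = -3 - 1 = -4)
X(K) = 9 (X(K) = 3² = 9)
((-1734/18049 - 18201/20801) - 7006)*((X(H(5, 5))*42 + 87) + 27718) = ((-1734/18049 - 18201/20801) - 7006)*((9*42 + 87) + 27718) = ((-1734*1/18049 - 18201*1/20801) - 7006)*((378 + 87) + 27718) = ((-1734/18049 - 18201/20801) - 7006)*(465 + 27718) = (-364578783/375437249 - 7006)*28183 = -2630677945277/375437249*28183 = -74140396531741691/375437249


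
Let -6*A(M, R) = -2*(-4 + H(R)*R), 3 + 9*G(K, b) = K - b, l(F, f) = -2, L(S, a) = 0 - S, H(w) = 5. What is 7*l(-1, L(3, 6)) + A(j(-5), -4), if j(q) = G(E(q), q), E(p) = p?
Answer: -22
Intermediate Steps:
L(S, a) = -S
G(K, b) = -⅓ - b/9 + K/9 (G(K, b) = -⅓ + (K - b)/9 = -⅓ + (-b/9 + K/9) = -⅓ - b/9 + K/9)
j(q) = -⅓ (j(q) = -⅓ - q/9 + q/9 = -⅓)
A(M, R) = -4/3 + 5*R/3 (A(M, R) = -(-1)*(-4 + 5*R)/3 = -(8 - 10*R)/6 = -4/3 + 5*R/3)
7*l(-1, L(3, 6)) + A(j(-5), -4) = 7*(-2) + (-4/3 + (5/3)*(-4)) = -14 + (-4/3 - 20/3) = -14 - 8 = -22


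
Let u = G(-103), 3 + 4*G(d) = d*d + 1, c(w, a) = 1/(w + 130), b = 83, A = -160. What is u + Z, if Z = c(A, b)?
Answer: 159103/60 ≈ 2651.7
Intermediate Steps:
c(w, a) = 1/(130 + w)
G(d) = -½ + d²/4 (G(d) = -¾ + (d*d + 1)/4 = -¾ + (d² + 1)/4 = -¾ + (1 + d²)/4 = -¾ + (¼ + d²/4) = -½ + d²/4)
u = 10607/4 (u = -½ + (¼)*(-103)² = -½ + (¼)*10609 = -½ + 10609/4 = 10607/4 ≈ 2651.8)
Z = -1/30 (Z = 1/(130 - 160) = 1/(-30) = -1/30 ≈ -0.033333)
u + Z = 10607/4 - 1/30 = 159103/60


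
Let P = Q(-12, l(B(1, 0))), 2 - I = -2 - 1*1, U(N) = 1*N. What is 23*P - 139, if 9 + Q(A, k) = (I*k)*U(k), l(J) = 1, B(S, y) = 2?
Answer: -231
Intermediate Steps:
U(N) = N
I = 5 (I = 2 - (-2 - 1*1) = 2 - (-2 - 1) = 2 - 1*(-3) = 2 + 3 = 5)
Q(A, k) = -9 + 5*k² (Q(A, k) = -9 + (5*k)*k = -9 + 5*k²)
P = -4 (P = -9 + 5*1² = -9 + 5*1 = -9 + 5 = -4)
23*P - 139 = 23*(-4) - 139 = -92 - 139 = -231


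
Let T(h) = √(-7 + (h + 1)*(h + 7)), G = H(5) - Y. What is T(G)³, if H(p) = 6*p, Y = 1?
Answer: 1073*√1073 ≈ 35148.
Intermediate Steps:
G = 29 (G = 6*5 - 1*1 = 30 - 1 = 29)
T(h) = √(-7 + (1 + h)*(7 + h))
T(G)³ = (√(29*(8 + 29)))³ = (√(29*37))³ = (√1073)³ = 1073*√1073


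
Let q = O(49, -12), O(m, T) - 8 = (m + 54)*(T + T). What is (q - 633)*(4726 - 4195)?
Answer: -1644507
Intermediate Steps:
O(m, T) = 8 + 2*T*(54 + m) (O(m, T) = 8 + (m + 54)*(T + T) = 8 + (54 + m)*(2*T) = 8 + 2*T*(54 + m))
q = -2464 (q = 8 + 108*(-12) + 2*(-12)*49 = 8 - 1296 - 1176 = -2464)
(q - 633)*(4726 - 4195) = (-2464 - 633)*(4726 - 4195) = -3097*531 = -1644507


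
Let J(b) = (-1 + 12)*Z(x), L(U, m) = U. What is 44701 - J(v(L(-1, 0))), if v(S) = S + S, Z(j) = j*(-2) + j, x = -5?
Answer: 44646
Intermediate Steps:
Z(j) = -j (Z(j) = -2*j + j = -j)
v(S) = 2*S
J(b) = 55 (J(b) = (-1 + 12)*(-1*(-5)) = 11*5 = 55)
44701 - J(v(L(-1, 0))) = 44701 - 1*55 = 44701 - 55 = 44646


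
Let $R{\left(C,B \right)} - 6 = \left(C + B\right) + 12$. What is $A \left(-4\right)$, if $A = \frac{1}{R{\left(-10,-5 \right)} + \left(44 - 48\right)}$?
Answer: $4$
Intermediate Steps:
$R{\left(C,B \right)} = 18 + B + C$ ($R{\left(C,B \right)} = 6 + \left(\left(C + B\right) + 12\right) = 6 + \left(\left(B + C\right) + 12\right) = 6 + \left(12 + B + C\right) = 18 + B + C$)
$A = -1$ ($A = \frac{1}{\left(18 - 5 - 10\right) + \left(44 - 48\right)} = \frac{1}{3 - 4} = \frac{1}{-1} = -1$)
$A \left(-4\right) = \left(-1\right) \left(-4\right) = 4$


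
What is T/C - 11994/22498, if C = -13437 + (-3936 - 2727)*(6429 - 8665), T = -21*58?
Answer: -4251392009/7973414939 ≈ -0.53320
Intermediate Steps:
T = -1218
C = 14885031 (C = -13437 - 6663*(-2236) = -13437 + 14898468 = 14885031)
T/C - 11994/22498 = -1218/14885031 - 11994/22498 = -1218*1/14885031 - 11994*1/22498 = -58/708811 - 5997/11249 = -4251392009/7973414939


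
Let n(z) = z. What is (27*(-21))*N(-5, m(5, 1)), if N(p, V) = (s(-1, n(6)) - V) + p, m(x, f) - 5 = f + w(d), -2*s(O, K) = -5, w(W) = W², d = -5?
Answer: 37989/2 ≈ 18995.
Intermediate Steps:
s(O, K) = 5/2 (s(O, K) = -½*(-5) = 5/2)
m(x, f) = 30 + f (m(x, f) = 5 + (f + (-5)²) = 5 + (f + 25) = 5 + (25 + f) = 30 + f)
N(p, V) = 5/2 + p - V (N(p, V) = (5/2 - V) + p = 5/2 + p - V)
(27*(-21))*N(-5, m(5, 1)) = (27*(-21))*(5/2 - 5 - (30 + 1)) = -567*(5/2 - 5 - 1*31) = -567*(5/2 - 5 - 31) = -567*(-67/2) = 37989/2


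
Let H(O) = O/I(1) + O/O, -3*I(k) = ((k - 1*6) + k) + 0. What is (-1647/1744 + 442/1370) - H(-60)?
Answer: 51821389/1194640 ≈ 43.378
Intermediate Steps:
I(k) = 2 - 2*k/3 (I(k) = -(((k - 1*6) + k) + 0)/3 = -(((k - 6) + k) + 0)/3 = -(((-6 + k) + k) + 0)/3 = -((-6 + 2*k) + 0)/3 = -(-6 + 2*k)/3 = 2 - 2*k/3)
H(O) = 1 + 3*O/4 (H(O) = O/(2 - ⅔*1) + O/O = O/(2 - ⅔) + 1 = O/(4/3) + 1 = O*(¾) + 1 = 3*O/4 + 1 = 1 + 3*O/4)
(-1647/1744 + 442/1370) - H(-60) = (-1647/1744 + 442/1370) - (1 + (¾)*(-60)) = (-1647*1/1744 + 442*(1/1370)) - (1 - 45) = (-1647/1744 + 221/685) - 1*(-44) = -742771/1194640 + 44 = 51821389/1194640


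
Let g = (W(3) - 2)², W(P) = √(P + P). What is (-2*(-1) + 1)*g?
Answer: 30 - 12*√6 ≈ 0.60612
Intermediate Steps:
W(P) = √2*√P (W(P) = √(2*P) = √2*√P)
g = (-2 + √6)² (g = (√2*√3 - 2)² = (√6 - 2)² = (-2 + √6)² ≈ 0.20204)
(-2*(-1) + 1)*g = (-2*(-1) + 1)*(2 - √6)² = (2 + 1)*(2 - √6)² = 3*(2 - √6)²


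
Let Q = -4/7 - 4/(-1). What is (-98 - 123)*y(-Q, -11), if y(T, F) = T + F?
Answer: 22321/7 ≈ 3188.7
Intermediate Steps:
Q = 24/7 (Q = -4*⅐ - 4*(-1) = -4/7 + 4 = 24/7 ≈ 3.4286)
y(T, F) = F + T
(-98 - 123)*y(-Q, -11) = (-98 - 123)*(-11 - 1*24/7) = -221*(-11 - 24/7) = -221*(-101/7) = 22321/7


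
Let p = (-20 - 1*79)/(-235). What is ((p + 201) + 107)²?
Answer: 5253205441/55225 ≈ 95124.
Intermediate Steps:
p = 99/235 (p = (-20 - 79)*(-1/235) = -99*(-1/235) = 99/235 ≈ 0.42128)
((p + 201) + 107)² = ((99/235 + 201) + 107)² = (47334/235 + 107)² = (72479/235)² = 5253205441/55225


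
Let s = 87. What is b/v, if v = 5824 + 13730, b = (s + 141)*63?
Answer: 2394/3259 ≈ 0.73458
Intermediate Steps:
b = 14364 (b = (87 + 141)*63 = 228*63 = 14364)
v = 19554
b/v = 14364/19554 = 14364*(1/19554) = 2394/3259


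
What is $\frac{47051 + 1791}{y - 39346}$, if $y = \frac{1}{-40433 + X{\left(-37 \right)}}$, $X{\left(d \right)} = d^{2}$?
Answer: $- \frac{1907963888}{1537012145} \approx -1.2413$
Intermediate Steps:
$y = - \frac{1}{39064}$ ($y = \frac{1}{-40433 + \left(-37\right)^{2}} = \frac{1}{-40433 + 1369} = \frac{1}{-39064} = - \frac{1}{39064} \approx -2.5599 \cdot 10^{-5}$)
$\frac{47051 + 1791}{y - 39346} = \frac{47051 + 1791}{- \frac{1}{39064} - 39346} = \frac{48842}{- \frac{1537012145}{39064}} = 48842 \left(- \frac{39064}{1537012145}\right) = - \frac{1907963888}{1537012145}$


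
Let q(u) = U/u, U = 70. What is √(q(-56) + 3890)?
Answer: √15555/2 ≈ 62.360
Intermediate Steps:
q(u) = 70/u
√(q(-56) + 3890) = √(70/(-56) + 3890) = √(70*(-1/56) + 3890) = √(-5/4 + 3890) = √(15555/4) = √15555/2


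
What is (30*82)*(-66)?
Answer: -162360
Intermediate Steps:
(30*82)*(-66) = 2460*(-66) = -162360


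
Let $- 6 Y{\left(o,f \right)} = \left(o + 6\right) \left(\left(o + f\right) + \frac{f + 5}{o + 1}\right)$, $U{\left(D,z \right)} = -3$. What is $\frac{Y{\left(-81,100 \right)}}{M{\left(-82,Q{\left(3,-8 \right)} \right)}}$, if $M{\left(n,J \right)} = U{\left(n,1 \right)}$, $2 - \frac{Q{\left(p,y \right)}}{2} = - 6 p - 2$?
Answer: $- \frac{7075}{96} \approx -73.698$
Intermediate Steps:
$Q{\left(p,y \right)} = 8 + 12 p$ ($Q{\left(p,y \right)} = 4 - 2 \left(- 6 p - 2\right) = 4 - 2 \left(-2 - 6 p\right) = 4 + \left(4 + 12 p\right) = 8 + 12 p$)
$M{\left(n,J \right)} = -3$
$Y{\left(o,f \right)} = - \frac{\left(6 + o\right) \left(f + o + \frac{5 + f}{1 + o}\right)}{6}$ ($Y{\left(o,f \right)} = - \frac{\left(o + 6\right) \left(\left(o + f\right) + \frac{f + 5}{o + 1}\right)}{6} = - \frac{\left(6 + o\right) \left(\left(f + o\right) + \frac{5 + f}{1 + o}\right)}{6} = - \frac{\left(6 + o\right) \left(f + o + \frac{5 + f}{1 + o}\right)}{6}$)
$\frac{Y{\left(-81,100 \right)}}{M{\left(-82,Q{\left(3,-8 \right)} \right)}} = \frac{\frac{1}{6} \frac{1}{1 - 81} \left(-30 - \left(-81\right)^{3} - 1200 - -891 - 7 \left(-81\right)^{2} - 100 \left(-81\right)^{2} - 800 \left(-81\right)\right)}{-3} = \frac{-30 - -531441 - 1200 + 891 - 45927 - 100 \cdot 6561 + 64800}{6 \left(-80\right)} \left(- \frac{1}{3}\right) = \frac{1}{6} \left(- \frac{1}{80}\right) \left(-30 + 531441 - 1200 + 891 - 45927 - 656100 + 64800\right) \left(- \frac{1}{3}\right) = \frac{1}{6} \left(- \frac{1}{80}\right) \left(-106125\right) \left(- \frac{1}{3}\right) = \frac{7075}{32} \left(- \frac{1}{3}\right) = - \frac{7075}{96}$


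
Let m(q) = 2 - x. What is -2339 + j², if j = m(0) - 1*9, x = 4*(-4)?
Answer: -2258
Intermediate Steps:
x = -16
m(q) = 18 (m(q) = 2 - 1*(-16) = 2 + 16 = 18)
j = 9 (j = 18 - 1*9 = 18 - 9 = 9)
-2339 + j² = -2339 + 9² = -2339 + 81 = -2258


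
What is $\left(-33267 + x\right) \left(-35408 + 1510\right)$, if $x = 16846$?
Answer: $556639058$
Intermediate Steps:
$\left(-33267 + x\right) \left(-35408 + 1510\right) = \left(-33267 + 16846\right) \left(-35408 + 1510\right) = \left(-16421\right) \left(-33898\right) = 556639058$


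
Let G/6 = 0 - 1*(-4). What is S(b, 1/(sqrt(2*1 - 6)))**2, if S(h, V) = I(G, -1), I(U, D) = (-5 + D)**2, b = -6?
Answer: 1296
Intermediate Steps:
G = 24 (G = 6*(0 - 1*(-4)) = 6*(0 + 4) = 6*4 = 24)
S(h, V) = 36 (S(h, V) = (-5 - 1)**2 = (-6)**2 = 36)
S(b, 1/(sqrt(2*1 - 6)))**2 = 36**2 = 1296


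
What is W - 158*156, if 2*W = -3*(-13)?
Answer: -49257/2 ≈ -24629.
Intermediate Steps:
W = 39/2 (W = (-3*(-13))/2 = (½)*39 = 39/2 ≈ 19.500)
W - 158*156 = 39/2 - 158*156 = 39/2 - 24648 = -49257/2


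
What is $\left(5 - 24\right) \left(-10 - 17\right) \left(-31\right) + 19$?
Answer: $-15884$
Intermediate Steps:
$\left(5 - 24\right) \left(-10 - 17\right) \left(-31\right) + 19 = \left(-19\right) \left(-27\right) \left(-31\right) + 19 = 513 \left(-31\right) + 19 = -15903 + 19 = -15884$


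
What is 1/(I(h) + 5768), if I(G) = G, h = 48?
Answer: 1/5816 ≈ 0.00017194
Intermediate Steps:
1/(I(h) + 5768) = 1/(48 + 5768) = 1/5816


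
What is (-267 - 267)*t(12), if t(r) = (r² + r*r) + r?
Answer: -160200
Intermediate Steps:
t(r) = r + 2*r² (t(r) = (r² + r²) + r = 2*r² + r = r + 2*r²)
(-267 - 267)*t(12) = (-267 - 267)*(12*(1 + 2*12)) = -6408*(1 + 24) = -6408*25 = -534*300 = -160200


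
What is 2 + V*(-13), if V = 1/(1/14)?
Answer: -180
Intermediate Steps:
V = 14 (V = 1/(1/14) = 14)
2 + V*(-13) = 2 + 14*(-13) = 2 - 182 = -180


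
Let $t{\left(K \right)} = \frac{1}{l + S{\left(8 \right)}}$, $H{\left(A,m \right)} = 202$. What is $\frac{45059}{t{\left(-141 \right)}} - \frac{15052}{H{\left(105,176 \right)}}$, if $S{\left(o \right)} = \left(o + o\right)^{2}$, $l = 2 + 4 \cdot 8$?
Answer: $\frac{1319770584}{101} \approx 1.3067 \cdot 10^{7}$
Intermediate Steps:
$l = 34$ ($l = 2 + 32 = 34$)
$S{\left(o \right)} = 4 o^{2}$ ($S{\left(o \right)} = \left(2 o\right)^{2} = 4 o^{2}$)
$t{\left(K \right)} = \frac{1}{290}$ ($t{\left(K \right)} = \frac{1}{34 + 4 \cdot 8^{2}} = \frac{1}{34 + 4 \cdot 64} = \frac{1}{34 + 256} = \frac{1}{290}$)
$\frac{45059}{t{\left(-141 \right)}} - \frac{15052}{H{\left(105,176 \right)}} = 45059 \frac{1}{\frac{1}{290}} - \frac{15052}{202} = 45059 \cdot 290 - \frac{7526}{101} = 13067110 - \frac{7526}{101} = \frac{1319770584}{101}$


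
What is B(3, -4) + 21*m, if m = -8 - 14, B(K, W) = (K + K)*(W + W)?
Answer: -510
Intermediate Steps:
B(K, W) = 4*K*W (B(K, W) = (2*K)*(2*W) = 4*K*W)
m = -22
B(3, -4) + 21*m = 4*3*(-4) + 21*(-22) = -48 - 462 = -510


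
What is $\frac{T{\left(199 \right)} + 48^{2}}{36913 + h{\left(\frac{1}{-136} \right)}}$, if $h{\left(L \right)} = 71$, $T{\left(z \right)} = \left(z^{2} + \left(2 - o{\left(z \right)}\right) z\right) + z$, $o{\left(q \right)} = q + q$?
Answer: $- \frac{9175}{9246} \approx -0.99232$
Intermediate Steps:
$o{\left(q \right)} = 2 q$
$T{\left(z \right)} = z + z^{2} + z \left(2 - 2 z\right)$ ($T{\left(z \right)} = \left(z^{2} + \left(2 - 2 z\right) z\right) + z = \left(z^{2} + z \left(2 - 2 z\right)\right) + z = z + z^{2} + z \left(2 - 2 z\right)$)
$\frac{T{\left(199 \right)} + 48^{2}}{36913 + h{\left(\frac{1}{-136} \right)}} = \frac{199 \left(3 - 199\right) + 48^{2}}{36913 + 71} = \frac{199 \left(3 - 199\right) + 2304}{36984} = \left(199 \left(-196\right) + 2304\right) \frac{1}{36984} = \left(-39004 + 2304\right) \frac{1}{36984} = \left(-36700\right) \frac{1}{36984} = - \frac{9175}{9246}$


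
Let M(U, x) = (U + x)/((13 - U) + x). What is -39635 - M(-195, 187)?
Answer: -15655817/395 ≈ -39635.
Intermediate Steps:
M(U, x) = (U + x)/(13 + x - U)
-39635 - M(-195, 187) = -39635 - (-195 + 187)/(13 + 187 - 1*(-195)) = -39635 - (-8)/(13 + 187 + 195) = -39635 - (-8)/395 = -39635 - 1*(-8/395) = -39635 + 8/395 = -15655817/395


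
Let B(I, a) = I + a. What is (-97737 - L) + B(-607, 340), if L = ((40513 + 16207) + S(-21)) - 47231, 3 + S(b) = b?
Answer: -107469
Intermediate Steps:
S(b) = -3 + b
L = 9465 (L = ((40513 + 16207) + (-3 - 21)) - 47231 = (56720 - 24) - 47231 = 56696 - 47231 = 9465)
(-97737 - L) + B(-607, 340) = (-97737 - 1*9465) + (-607 + 340) = (-97737 - 9465) - 267 = -107202 - 267 = -107469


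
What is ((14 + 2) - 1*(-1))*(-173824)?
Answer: -2955008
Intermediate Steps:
((14 + 2) - 1*(-1))*(-173824) = (16 + 1)*(-173824) = 17*(-173824) = -2955008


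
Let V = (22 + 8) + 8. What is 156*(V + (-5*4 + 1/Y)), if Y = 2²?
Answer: 2847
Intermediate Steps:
Y = 4
V = 38 (V = 30 + 8 = 38)
156*(V + (-5*4 + 1/Y)) = 156*(38 + (-5*4 + 1/4)) = 156*(38 + (-20 + 1*(¼))) = 156*(38 + (-20 + ¼)) = 156*(38 - 79/4) = 156*(73/4) = 2847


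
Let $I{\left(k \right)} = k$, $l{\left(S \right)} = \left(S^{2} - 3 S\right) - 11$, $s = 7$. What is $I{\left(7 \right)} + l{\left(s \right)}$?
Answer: $24$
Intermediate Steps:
$l{\left(S \right)} = -11 + S^{2} - 3 S$
$I{\left(7 \right)} + l{\left(s \right)} = 7 - \left(32 - 49\right) = 7 - -17 = 7 + 17 = 24$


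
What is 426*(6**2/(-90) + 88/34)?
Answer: 79236/85 ≈ 932.19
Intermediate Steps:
426*(6**2/(-90) + 88/34) = 426*(36*(-1/90) + 88*(1/34)) = 426*(-2/5 + 44/17) = 426*(186/85) = 79236/85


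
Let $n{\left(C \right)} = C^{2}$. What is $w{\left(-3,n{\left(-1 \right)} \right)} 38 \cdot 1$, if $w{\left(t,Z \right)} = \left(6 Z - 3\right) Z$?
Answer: $114$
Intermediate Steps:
$w{\left(t,Z \right)} = Z \left(-3 + 6 Z\right)$ ($w{\left(t,Z \right)} = \left(-3 + 6 Z\right) Z = Z \left(-3 + 6 Z\right)$)
$w{\left(-3,n{\left(-1 \right)} \right)} 38 \cdot 1 = 3 \left(-1\right)^{2} \left(-1 + 2 \left(-1\right)^{2}\right) 38 \cdot 1 = 3 \cdot 1 \left(-1 + 2 \cdot 1\right) 38 \cdot 1 = 3 \cdot 1 \left(-1 + 2\right) 38 \cdot 1 = 3 \cdot 1 \cdot 1 \cdot 38 \cdot 1 = 3 \cdot 38 \cdot 1 = 114 \cdot 1 = 114$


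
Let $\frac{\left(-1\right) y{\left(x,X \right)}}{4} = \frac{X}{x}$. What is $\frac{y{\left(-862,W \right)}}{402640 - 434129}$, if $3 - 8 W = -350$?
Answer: $- \frac{353}{54287036} \approx -6.5025 \cdot 10^{-6}$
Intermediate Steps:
$W = \frac{353}{8}$ ($W = \frac{3}{8} - - \frac{175}{4} = \frac{3}{8} + \frac{175}{4} = \frac{353}{8} \approx 44.125$)
$y{\left(x,X \right)} = - \frac{4 X}{x}$ ($y{\left(x,X \right)} = - 4 \frac{X}{x} = - \frac{4 X}{x}$)
$\frac{y{\left(-862,W \right)}}{402640 - 434129} = \frac{\left(-4\right) \frac{353}{8} \frac{1}{-862}}{402640 - 434129} = \frac{\left(-4\right) \frac{353}{8} \left(- \frac{1}{862}\right)}{-31489} = \frac{353}{1724} \left(- \frac{1}{31489}\right) = - \frac{353}{54287036}$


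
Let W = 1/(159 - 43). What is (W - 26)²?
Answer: 9090225/13456 ≈ 675.55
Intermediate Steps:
W = 1/116 ≈ 0.0086207
(W - 26)² = (1/116 - 26)² = (-3015/116)² = 9090225/13456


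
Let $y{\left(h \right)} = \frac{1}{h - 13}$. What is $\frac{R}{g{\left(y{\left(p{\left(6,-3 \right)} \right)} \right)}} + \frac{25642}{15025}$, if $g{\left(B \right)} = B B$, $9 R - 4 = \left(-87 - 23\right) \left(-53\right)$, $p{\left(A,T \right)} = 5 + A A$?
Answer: $\frac{68722417178}{135225} \approx 5.0821 \cdot 10^{5}$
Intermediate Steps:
$p{\left(A,T \right)} = 5 + A^{2}$
$y{\left(h \right)} = \frac{1}{-13 + h}$
$R = \frac{5834}{9}$ ($R = \frac{4}{9} + \frac{\left(-87 - 23\right) \left(-53\right)}{9} = \frac{4}{9} + \frac{\left(-110\right) \left(-53\right)}{9} = \frac{4}{9} + \frac{1}{9} \cdot 5830 = \frac{4}{9} + \frac{5830}{9} = \frac{5834}{9} \approx 648.22$)
$g{\left(B \right)} = B^{2}$
$\frac{R}{g{\left(y{\left(p{\left(6,-3 \right)} \right)} \right)}} + \frac{25642}{15025} = \frac{5834}{9 \left(\frac{1}{-13 + \left(5 + 6^{2}\right)}\right)^{2}} + \frac{25642}{15025} = \frac{5834}{9 \left(\frac{1}{-13 + \left(5 + 36\right)}\right)^{2}} + 25642 \cdot \frac{1}{15025} = \frac{5834}{9 \left(\frac{1}{-13 + 41}\right)^{2}} + \frac{25642}{15025} = \frac{5834}{9 \left(\frac{1}{28}\right)^{2}} + \frac{25642}{15025} = \frac{5834 \frac{1}{\frac{1}{784}}}{9} + \frac{25642}{15025} = \frac{5834}{9} \cdot 784 + \frac{25642}{15025} = \frac{4573856}{9} + \frac{25642}{15025} = \frac{68722417178}{135225}$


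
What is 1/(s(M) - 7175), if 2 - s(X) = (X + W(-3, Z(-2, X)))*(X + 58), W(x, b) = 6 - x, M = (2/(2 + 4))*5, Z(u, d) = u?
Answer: -9/70285 ≈ -0.00012805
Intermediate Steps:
M = 5/3 (M = (2/6)*5 = (2*(⅙))*5 = (⅓)*5 = 5/3 ≈ 1.6667)
s(X) = 2 - (9 + X)*(58 + X) (s(X) = 2 - (X + (6 - 1*(-3)))*(X + 58) = 2 - (X + (6 + 3))*(58 + X) = 2 - (X + 9)*(58 + X) = 2 - (9 + X)*(58 + X))
1/(s(M) - 7175) = 1/((-520 - (5/3)² - 67*5/3) - 7175) = 1/((-520 - 1*25/9 - 335/3) - 7175) = 1/((-520 - 25/9 - 335/3) - 7175) = 1/(-5710/9 - 7175) = 1/(-70285/9) = -9/70285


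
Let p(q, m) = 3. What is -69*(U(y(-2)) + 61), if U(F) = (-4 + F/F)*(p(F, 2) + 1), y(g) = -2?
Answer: -3381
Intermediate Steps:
U(F) = -12 (U(F) = (-4 + F/F)*(3 + 1) = (-4 + 1)*4 = -3*4 = -12)
-69*(U(y(-2)) + 61) = -69*(-12 + 61) = -69*49 = -3381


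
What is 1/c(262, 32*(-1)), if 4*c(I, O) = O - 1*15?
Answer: -4/47 ≈ -0.085106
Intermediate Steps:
c(I, O) = -15/4 + O/4 (c(I, O) = (O - 1*15)/4 = (O - 15)/4 = (-15 + O)/4 = -15/4 + O/4)
1/c(262, 32*(-1)) = 1/(-15/4 + (32*(-1))/4) = 1/(-15/4 + (1/4)*(-32)) = 1/(-15/4 - 8) = 1/(-47/4) = -4/47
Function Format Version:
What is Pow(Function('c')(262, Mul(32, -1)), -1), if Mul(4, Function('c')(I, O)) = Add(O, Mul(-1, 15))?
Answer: Rational(-4, 47) ≈ -0.085106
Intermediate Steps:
Function('c')(I, O) = Add(Rational(-15, 4), Mul(Rational(1, 4), O)) (Function('c')(I, O) = Mul(Rational(1, 4), Add(O, Mul(-1, 15))) = Mul(Rational(1, 4), Add(O, -15)) = Mul(Rational(1, 4), Add(-15, O)) = Add(Rational(-15, 4), Mul(Rational(1, 4), O)))
Pow(Function('c')(262, Mul(32, -1)), -1) = Pow(Add(Rational(-15, 4), Mul(Rational(1, 4), Mul(32, -1))), -1) = Pow(Add(Rational(-15, 4), Mul(Rational(1, 4), -32)), -1) = Pow(Add(Rational(-15, 4), -8), -1) = Pow(Rational(-47, 4), -1) = Rational(-4, 47)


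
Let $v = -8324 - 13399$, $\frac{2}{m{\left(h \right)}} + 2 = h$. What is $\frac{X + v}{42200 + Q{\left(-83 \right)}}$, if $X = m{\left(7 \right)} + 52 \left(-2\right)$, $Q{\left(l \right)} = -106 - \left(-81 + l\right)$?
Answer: $- \frac{109133}{211290} \approx -0.51651$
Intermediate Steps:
$m{\left(h \right)} = \frac{2}{-2 + h}$
$Q{\left(l \right)} = -25 - l$ ($Q{\left(l \right)} = -106 - \left(-81 + l\right) = -25 - l$)
$v = -21723$
$X = - \frac{518}{5}$ ($X = \frac{2}{-2 + 7} + 52 \left(-2\right) = \frac{2}{5} - 104 = - \frac{518}{5} \approx -103.6$)
$\frac{X + v}{42200 + Q{\left(-83 \right)}} = \frac{- \frac{518}{5} - 21723}{42200 - -58} = - \frac{109133}{5 \left(42200 + \left(-25 + 83\right)\right)} = - \frac{109133}{5 \left(42200 + 58\right)} = - \frac{109133}{5 \cdot 42258} = \left(- \frac{109133}{5}\right) \frac{1}{42258} = - \frac{109133}{211290}$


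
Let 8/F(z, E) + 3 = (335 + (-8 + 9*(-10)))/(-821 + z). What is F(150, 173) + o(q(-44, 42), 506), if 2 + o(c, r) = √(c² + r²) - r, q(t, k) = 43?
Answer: -574184/1125 + √257885 ≈ -2.5620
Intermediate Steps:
o(c, r) = -2 + √(c² + r²) - r (o(c, r) = -2 + (√(c² + r²) - r) = -2 + √(c² + r²) - r)
F(z, E) = 8/(-3 + 237/(-821 + z)) (F(z, E) = 8/(-3 + (335 + (-8 + 9*(-10)))/(-821 + z)) = 8/(-3 + (335 + (-8 - 90))/(-821 + z)) = 8/(-3 + (335 - 98)/(-821 + z)) = 8/(-3 + 237/(-821 + z)))
F(150, 173) + o(q(-44, 42), 506) = 8*(821 - 1*150)/(3*(-900 + 150)) + (-2 + √(43² + 506²) - 1*506) = (8/3)*(821 - 150)/(-750) + (-2 + √(1849 + 256036) - 506) = (8/3)*(-1/750)*671 + (-2 + √257885 - 506) = -2684/1125 + (-508 + √257885) = -574184/1125 + √257885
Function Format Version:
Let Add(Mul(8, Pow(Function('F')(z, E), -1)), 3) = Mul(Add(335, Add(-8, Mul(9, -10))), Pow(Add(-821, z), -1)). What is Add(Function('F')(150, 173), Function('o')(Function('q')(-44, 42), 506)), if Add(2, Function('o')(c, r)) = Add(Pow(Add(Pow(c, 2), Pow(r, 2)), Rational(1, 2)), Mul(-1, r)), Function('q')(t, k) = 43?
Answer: Add(Rational(-574184, 1125), Pow(257885, Rational(1, 2))) ≈ -2.5620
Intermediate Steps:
Function('o')(c, r) = Add(-2, Pow(Add(Pow(c, 2), Pow(r, 2)), Rational(1, 2)), Mul(-1, r)) (Function('o')(c, r) = Add(-2, Add(Pow(Add(Pow(c, 2), Pow(r, 2)), Rational(1, 2)), Mul(-1, r))) = Add(-2, Pow(Add(Pow(c, 2), Pow(r, 2)), Rational(1, 2)), Mul(-1, r)))
Function('F')(z, E) = Mul(8, Pow(Add(-3, Mul(237, Pow(Add(-821, z), -1))), -1)) (Function('F')(z, E) = Mul(8, Pow(Add(-3, Mul(Add(335, Add(-8, Mul(9, -10))), Pow(Add(-821, z), -1))), -1)) = Mul(8, Pow(Add(-3, Mul(Add(335, Add(-8, -90)), Pow(Add(-821, z), -1))), -1)) = Mul(8, Pow(Add(-3, Mul(Add(335, -98), Pow(Add(-821, z), -1))), -1)) = Mul(8, Pow(Add(-3, Mul(237, Pow(Add(-821, z), -1))), -1)))
Add(Function('F')(150, 173), Function('o')(Function('q')(-44, 42), 506)) = Add(Mul(Rational(8, 3), Pow(Add(-900, 150), -1), Add(821, Mul(-1, 150))), Add(-2, Pow(Add(Pow(43, 2), Pow(506, 2)), Rational(1, 2)), Mul(-1, 506))) = Add(Mul(Rational(8, 3), Pow(-750, -1), Add(821, -150)), Add(-2, Pow(Add(1849, 256036), Rational(1, 2)), -506)) = Add(Mul(Rational(8, 3), Rational(-1, 750), 671), Add(-2, Pow(257885, Rational(1, 2)), -506)) = Add(Rational(-2684, 1125), Add(-508, Pow(257885, Rational(1, 2)))) = Add(Rational(-574184, 1125), Pow(257885, Rational(1, 2)))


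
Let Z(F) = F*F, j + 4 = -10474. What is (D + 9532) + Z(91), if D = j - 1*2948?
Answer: 4387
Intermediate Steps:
j = -10478 (j = -4 - 10474 = -10478)
D = -13426 (D = -10478 - 1*2948 = -10478 - 2948 = -13426)
Z(F) = F²
(D + 9532) + Z(91) = (-13426 + 9532) + 91² = -3894 + 8281 = 4387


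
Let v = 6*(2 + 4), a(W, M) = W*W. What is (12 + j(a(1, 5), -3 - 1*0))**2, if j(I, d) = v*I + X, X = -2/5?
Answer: 56644/25 ≈ 2265.8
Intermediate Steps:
a(W, M) = W**2
X = -2/5 (X = -2*1/5 = -2/5 ≈ -0.40000)
v = 36 (v = 6*6 = 36)
j(I, d) = -2/5 + 36*I (j(I, d) = 36*I - 2/5 = -2/5 + 36*I)
(12 + j(a(1, 5), -3 - 1*0))**2 = (12 + (-2/5 + 36*1**2))**2 = (12 + (-2/5 + 36*1))**2 = (12 + (-2/5 + 36))**2 = (12 + 178/5)**2 = (238/5)**2 = 56644/25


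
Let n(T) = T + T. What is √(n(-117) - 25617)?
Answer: I*√25851 ≈ 160.78*I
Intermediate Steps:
n(T) = 2*T
√(n(-117) - 25617) = √(2*(-117) - 25617) = √(-234 - 25617) = √(-25851) = I*√25851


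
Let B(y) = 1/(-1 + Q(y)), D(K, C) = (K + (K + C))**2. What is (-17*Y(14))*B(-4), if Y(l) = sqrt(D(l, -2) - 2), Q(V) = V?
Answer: 17*sqrt(674)/5 ≈ 88.269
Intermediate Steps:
D(K, C) = (C + 2*K)**2 (D(K, C) = (K + (C + K))**2 = (C + 2*K)**2)
B(y) = 1/(-1 + y)
Y(l) = sqrt(-2 + (-2 + 2*l)**2) (Y(l) = sqrt((-2 + 2*l)**2 - 2) = sqrt(-2 + (-2 + 2*l)**2))
(-17*Y(14))*B(-4) = (-17*sqrt(-2 + 4*(-1 + 14)**2))/(-1 - 4) = -17*sqrt(-2 + 4*13**2)/(-5) = -17*sqrt(-2 + 4*169)*(-1/5) = -17*sqrt(-2 + 676)*(-1/5) = -17*sqrt(674)*(-1/5) = 17*sqrt(674)/5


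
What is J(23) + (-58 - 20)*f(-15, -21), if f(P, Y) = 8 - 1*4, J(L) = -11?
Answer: -323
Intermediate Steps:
f(P, Y) = 4 (f(P, Y) = 8 - 4 = 4)
J(23) + (-58 - 20)*f(-15, -21) = -11 + (-58 - 20)*4 = -11 - 78*4 = -11 - 312 = -323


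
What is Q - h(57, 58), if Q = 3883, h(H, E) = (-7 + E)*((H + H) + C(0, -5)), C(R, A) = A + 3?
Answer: -1829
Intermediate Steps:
C(R, A) = 3 + A
h(H, E) = (-7 + E)*(-2 + 2*H) (h(H, E) = (-7 + E)*((H + H) + (3 - 5)) = (-7 + E)*(2*H - 2) = (-7 + E)*(-2 + 2*H))
Q - h(57, 58) = 3883 - (14 - 14*57 - 2*58 + 2*58*57) = 3883 - (14 - 798 - 116 + 6612) = 3883 - 1*5712 = 3883 - 5712 = -1829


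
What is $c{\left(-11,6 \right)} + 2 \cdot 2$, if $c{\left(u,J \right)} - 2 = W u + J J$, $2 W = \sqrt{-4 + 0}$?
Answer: $42 - 11 i \approx 42.0 - 11.0 i$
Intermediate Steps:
$W = i$ ($W = \frac{\sqrt{-4 + 0}}{2} = \frac{\sqrt{-4}}{2} = \frac{2 i}{2} = i \approx 1.0 i$)
$c{\left(u,J \right)} = 2 + J^{2} + i u$ ($c{\left(u,J \right)} = 2 + \left(i u + J J\right) = 2 + \left(i u + J^{2}\right) = 2 + \left(J^{2} + i u\right) = 2 + J^{2} + i u$)
$c{\left(-11,6 \right)} + 2 \cdot 2 = \left(2 + 6^{2} + i \left(-11\right)\right) + 2 \cdot 2 = \left(2 + 36 - 11 i\right) + 4 = \left(38 - 11 i\right) + 4 = 42 - 11 i$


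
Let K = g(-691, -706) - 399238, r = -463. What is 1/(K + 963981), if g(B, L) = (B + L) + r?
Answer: 1/562883 ≈ 1.7766e-6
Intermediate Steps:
g(B, L) = -463 + B + L (g(B, L) = (B + L) - 463 = -463 + B + L)
K = -401098 (K = (-463 - 691 - 706) - 399238 = -1860 - 399238 = -401098)
1/(K + 963981) = 1/(-401098 + 963981) = 1/562883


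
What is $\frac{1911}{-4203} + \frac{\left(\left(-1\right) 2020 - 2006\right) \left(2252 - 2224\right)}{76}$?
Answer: $- \frac{39495085}{26619} \approx -1483.7$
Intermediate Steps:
$\frac{1911}{-4203} + \frac{\left(\left(-1\right) 2020 - 2006\right) \left(2252 - 2224\right)}{76} = 1911 \left(- \frac{1}{4203}\right) + \left(-2020 - 2006\right) 28 \cdot \frac{1}{76} = - \frac{637}{1401} + \left(-4026\right) 28 \cdot \frac{1}{76} = - \frac{637}{1401} - \frac{28182}{19} = - \frac{39495085}{26619}$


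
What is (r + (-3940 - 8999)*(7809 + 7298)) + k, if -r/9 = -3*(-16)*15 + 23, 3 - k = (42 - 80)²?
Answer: -195477601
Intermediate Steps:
k = -1441 (k = 3 - (42 - 80)² = 3 - 1*(-38)² = 3 - 1*1444 = 3 - 1444 = -1441)
r = -6687 (r = -9*(-3*(-16)*15 + 23) = -9*(48*15 + 23) = -9*(720 + 23) = -9*743 = -6687)
(r + (-3940 - 8999)*(7809 + 7298)) + k = (-6687 + (-3940 - 8999)*(7809 + 7298)) - 1441 = (-6687 - 12939*15107) - 1441 = (-6687 - 195469473) - 1441 = -195476160 - 1441 = -195477601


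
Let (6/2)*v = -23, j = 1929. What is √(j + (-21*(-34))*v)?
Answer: I*√3545 ≈ 59.54*I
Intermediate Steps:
v = -23/3 (v = (⅓)*(-23) = -23/3 ≈ -7.6667)
√(j + (-21*(-34))*v) = √(1929 - 21*(-34)*(-23/3)) = √(1929 + 714*(-23/3)) = √(1929 - 5474) = √(-3545) = I*√3545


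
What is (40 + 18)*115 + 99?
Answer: 6769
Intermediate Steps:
(40 + 18)*115 + 99 = 58*115 + 99 = 6670 + 99 = 6769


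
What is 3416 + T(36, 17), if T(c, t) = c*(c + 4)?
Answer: 4856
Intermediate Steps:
T(c, t) = c*(4 + c)
3416 + T(36, 17) = 3416 + 36*(4 + 36) = 3416 + 36*40 = 3416 + 1440 = 4856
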